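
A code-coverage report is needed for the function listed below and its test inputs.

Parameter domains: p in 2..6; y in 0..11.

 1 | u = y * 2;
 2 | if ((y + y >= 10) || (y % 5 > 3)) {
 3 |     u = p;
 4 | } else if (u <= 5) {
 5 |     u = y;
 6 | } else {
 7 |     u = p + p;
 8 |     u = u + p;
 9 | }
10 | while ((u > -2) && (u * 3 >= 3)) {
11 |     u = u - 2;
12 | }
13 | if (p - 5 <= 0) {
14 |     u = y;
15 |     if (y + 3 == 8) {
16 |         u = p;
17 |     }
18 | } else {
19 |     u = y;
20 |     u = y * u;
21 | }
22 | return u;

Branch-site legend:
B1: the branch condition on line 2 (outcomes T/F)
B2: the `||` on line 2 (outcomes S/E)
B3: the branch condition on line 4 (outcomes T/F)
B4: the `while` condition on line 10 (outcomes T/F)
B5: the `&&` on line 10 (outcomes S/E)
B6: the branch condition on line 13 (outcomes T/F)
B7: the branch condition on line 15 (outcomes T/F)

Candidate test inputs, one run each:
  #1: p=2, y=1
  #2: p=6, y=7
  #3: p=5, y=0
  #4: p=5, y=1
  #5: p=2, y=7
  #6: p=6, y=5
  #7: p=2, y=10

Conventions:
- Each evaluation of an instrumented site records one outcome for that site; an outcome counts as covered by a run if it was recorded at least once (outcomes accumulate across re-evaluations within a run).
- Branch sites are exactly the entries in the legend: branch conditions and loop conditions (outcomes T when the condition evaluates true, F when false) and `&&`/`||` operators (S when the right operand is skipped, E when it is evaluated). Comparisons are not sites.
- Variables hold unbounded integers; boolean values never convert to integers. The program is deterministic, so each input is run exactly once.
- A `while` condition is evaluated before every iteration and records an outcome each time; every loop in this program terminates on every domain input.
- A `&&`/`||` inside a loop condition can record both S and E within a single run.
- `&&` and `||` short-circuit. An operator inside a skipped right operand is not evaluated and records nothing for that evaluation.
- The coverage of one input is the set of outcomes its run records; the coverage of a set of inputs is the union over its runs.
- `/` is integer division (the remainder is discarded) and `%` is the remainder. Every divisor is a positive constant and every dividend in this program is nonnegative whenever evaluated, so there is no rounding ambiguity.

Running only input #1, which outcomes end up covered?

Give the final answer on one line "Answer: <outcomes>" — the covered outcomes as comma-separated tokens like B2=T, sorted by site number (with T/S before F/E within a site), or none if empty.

Tracing the run of input #1 (p=2, y=1):
  B2->E, B1->F, B3->T, B5->E, B4->T, B5->E, B4->F, B6->T, B7->F
distinct outcomes covered: B1=F, B2=E, B3=T, B4=T, B4=F, B5=E, B6=T, B7=F

Answer: B1=F, B2=E, B3=T, B4=T, B4=F, B5=E, B6=T, B7=F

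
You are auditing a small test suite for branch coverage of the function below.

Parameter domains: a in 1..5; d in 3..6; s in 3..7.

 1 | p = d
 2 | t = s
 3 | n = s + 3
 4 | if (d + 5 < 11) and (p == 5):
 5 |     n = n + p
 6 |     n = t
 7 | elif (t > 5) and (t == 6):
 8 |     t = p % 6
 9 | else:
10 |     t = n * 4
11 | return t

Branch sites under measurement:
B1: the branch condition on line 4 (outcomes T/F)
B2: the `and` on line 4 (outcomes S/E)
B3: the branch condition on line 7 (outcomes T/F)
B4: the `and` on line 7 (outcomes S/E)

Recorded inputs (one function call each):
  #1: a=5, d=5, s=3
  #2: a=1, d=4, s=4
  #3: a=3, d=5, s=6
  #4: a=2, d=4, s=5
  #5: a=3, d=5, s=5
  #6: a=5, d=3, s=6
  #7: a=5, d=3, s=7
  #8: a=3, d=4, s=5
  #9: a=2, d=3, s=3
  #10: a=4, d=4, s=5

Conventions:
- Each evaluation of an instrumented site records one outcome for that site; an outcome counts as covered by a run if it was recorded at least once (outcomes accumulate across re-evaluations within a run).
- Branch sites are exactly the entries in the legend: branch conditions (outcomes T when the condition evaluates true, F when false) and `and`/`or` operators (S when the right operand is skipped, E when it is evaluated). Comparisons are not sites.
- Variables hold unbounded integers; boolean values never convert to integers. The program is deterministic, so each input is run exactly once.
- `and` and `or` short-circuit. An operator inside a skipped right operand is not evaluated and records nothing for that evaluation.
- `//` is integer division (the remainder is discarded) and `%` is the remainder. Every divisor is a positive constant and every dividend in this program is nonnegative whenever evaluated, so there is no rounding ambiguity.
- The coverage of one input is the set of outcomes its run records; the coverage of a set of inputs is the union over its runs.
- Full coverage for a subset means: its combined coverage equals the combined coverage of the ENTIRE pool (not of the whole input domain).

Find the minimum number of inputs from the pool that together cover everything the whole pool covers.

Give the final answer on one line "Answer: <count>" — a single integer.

run #1 (a=5, d=5, s=3) runs B2->E, B1->T; records B1=T, B2=E
run #2 (a=1, d=4, s=4) runs B2->E, B1->F, B4->S, B3->F; records B1=F, B2=E, B3=F, B4=S
run #3 (a=3, d=5, s=6) runs B2->E, B1->T; records B1=T, B2=E
run #4 (a=2, d=4, s=5) runs B2->E, B1->F, B4->S, B3->F; records B1=F, B2=E, B3=F, B4=S
run #5 (a=3, d=5, s=5) runs B2->E, B1->T; records B1=T, B2=E
run #6 (a=5, d=3, s=6) runs B2->E, B1->F, B4->E, B3->T; records B1=F, B2=E, B3=T, B4=E
run #7 (a=5, d=3, s=7) runs B2->E, B1->F, B4->E, B3->F; records B1=F, B2=E, B3=F, B4=E
run #8 (a=3, d=4, s=5) runs B2->E, B1->F, B4->S, B3->F; records B1=F, B2=E, B3=F, B4=S
run #9 (a=2, d=3, s=3) runs B2->E, B1->F, B4->S, B3->F; records B1=F, B2=E, B3=F, B4=S
run #10 (a=4, d=4, s=5) runs B2->E, B1->F, B4->S, B3->F; records B1=F, B2=E, B3=F, B4=S
union over all inputs: B1=T, B1=F, B2=E, B3=T, B3=F, B4=S, B4=E (7 outcomes)
size 1 is not enough: best union over all size-1 subsets is 4/7
size 2 is not enough: best union over all size-2 subsets is 6/7
at size 3, {1, 2, 6} reaches all 7 outcomes; every lexicographically earlier size-3 subset fails

Answer: 3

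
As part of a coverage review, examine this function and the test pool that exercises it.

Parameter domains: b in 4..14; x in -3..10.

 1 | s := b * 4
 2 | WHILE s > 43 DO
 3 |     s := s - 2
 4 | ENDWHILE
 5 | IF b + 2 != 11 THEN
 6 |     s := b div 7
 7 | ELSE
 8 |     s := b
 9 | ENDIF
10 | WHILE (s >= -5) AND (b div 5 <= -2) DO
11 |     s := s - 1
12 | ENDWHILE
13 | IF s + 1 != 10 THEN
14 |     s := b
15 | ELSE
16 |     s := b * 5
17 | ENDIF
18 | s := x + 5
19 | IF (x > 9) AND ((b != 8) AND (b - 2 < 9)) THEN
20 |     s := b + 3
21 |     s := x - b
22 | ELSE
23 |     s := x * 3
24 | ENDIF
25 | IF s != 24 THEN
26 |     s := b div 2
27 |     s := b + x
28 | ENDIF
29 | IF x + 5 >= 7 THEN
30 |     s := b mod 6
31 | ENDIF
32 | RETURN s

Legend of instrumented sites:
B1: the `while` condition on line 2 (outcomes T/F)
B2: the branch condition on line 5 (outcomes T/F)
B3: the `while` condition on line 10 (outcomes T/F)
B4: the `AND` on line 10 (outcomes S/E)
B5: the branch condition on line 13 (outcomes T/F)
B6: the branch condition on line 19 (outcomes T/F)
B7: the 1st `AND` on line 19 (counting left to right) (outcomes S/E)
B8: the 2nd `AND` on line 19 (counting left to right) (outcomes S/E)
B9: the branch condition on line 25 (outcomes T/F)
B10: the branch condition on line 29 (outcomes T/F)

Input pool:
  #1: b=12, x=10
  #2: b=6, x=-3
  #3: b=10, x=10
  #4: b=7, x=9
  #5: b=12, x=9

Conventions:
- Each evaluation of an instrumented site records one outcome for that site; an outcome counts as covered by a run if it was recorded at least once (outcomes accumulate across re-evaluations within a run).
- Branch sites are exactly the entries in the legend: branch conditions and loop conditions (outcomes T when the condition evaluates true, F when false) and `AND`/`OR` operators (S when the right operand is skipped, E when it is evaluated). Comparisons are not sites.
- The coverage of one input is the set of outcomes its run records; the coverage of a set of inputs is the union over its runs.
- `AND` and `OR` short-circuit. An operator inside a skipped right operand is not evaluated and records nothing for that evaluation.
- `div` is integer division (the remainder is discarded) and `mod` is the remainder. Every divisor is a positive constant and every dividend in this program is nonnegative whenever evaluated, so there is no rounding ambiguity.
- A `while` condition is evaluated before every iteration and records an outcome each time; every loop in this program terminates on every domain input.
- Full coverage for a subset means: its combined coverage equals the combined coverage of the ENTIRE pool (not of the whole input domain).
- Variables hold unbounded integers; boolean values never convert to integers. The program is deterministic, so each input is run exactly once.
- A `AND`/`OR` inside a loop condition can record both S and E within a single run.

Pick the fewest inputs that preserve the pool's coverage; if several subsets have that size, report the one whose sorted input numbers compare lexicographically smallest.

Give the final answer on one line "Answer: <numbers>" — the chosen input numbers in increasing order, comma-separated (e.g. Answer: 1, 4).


run #1 (b=12, x=10) records B1=T, B1=F, B2=T, B3=F, B4=E, B5=T, B6=F, B7=E, B8=E, B9=T, B10=T
run #2 (b=6, x=-3) records B1=F, B2=T, B3=F, B4=E, B5=T, B6=F, B7=S, B9=T, B10=F
run #3 (b=10, x=10) records B1=F, B2=T, B3=F, B4=E, B5=T, B6=T, B7=E, B8=E, B9=T, B10=T
run #4 (b=7, x=9) records B1=F, B2=T, B3=F, B4=E, B5=T, B6=F, B7=S, B9=T, B10=T
run #5 (b=12, x=9) records B1=T, B1=F, B2=T, B3=F, B4=E, B5=T, B6=F, B7=S, B9=T, B10=T
the full pool covers 14 outcomes: B1=T, B1=F, B2=T, B3=F, B4=E, B5=T, B6=T, B6=F, B7=S, B7=E, B8=E, B9=T, B10=T, B10=F
checked all size-1 subsets: none covers 14 outcomes (max 11/14)
checked all size-2 subsets: none covers 14 outcomes (max 13/14)
the canonical winner is {1, 2, 3}: size 3, full 14-outcome coverage, earliest index list among size-3 covers
Answer: 1, 2, 3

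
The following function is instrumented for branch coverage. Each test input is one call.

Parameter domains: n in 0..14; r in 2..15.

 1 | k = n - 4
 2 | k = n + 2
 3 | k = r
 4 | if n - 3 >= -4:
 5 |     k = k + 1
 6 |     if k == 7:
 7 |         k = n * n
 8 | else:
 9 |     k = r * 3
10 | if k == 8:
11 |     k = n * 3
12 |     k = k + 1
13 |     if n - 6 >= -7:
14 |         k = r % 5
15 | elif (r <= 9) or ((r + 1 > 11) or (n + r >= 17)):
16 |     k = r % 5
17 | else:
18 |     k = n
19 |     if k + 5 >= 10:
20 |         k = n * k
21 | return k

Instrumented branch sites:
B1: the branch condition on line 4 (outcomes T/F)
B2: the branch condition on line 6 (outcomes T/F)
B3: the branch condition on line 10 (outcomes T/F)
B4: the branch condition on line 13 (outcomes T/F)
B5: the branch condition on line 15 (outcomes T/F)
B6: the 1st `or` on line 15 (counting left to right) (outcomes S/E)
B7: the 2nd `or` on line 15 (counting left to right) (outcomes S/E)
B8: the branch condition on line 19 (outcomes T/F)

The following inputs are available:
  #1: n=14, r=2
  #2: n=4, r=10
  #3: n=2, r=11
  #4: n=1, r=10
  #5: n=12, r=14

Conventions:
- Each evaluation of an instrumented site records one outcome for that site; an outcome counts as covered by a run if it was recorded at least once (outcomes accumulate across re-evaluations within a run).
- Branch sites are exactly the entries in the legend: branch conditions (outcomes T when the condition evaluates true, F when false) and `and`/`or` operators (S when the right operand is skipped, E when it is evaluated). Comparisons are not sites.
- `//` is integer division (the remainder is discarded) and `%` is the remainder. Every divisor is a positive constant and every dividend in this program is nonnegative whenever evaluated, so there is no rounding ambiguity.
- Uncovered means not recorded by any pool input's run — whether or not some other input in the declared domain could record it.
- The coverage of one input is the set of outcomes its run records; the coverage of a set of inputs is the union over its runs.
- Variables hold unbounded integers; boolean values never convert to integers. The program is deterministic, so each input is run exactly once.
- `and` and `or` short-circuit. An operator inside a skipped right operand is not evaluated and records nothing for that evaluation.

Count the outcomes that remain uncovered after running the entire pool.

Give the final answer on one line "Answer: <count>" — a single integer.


input #1 (n=14, r=2): covers B1=T, B2=F, B3=F, B5=T, B6=S
input #2 (n=4, r=10): covers B1=T, B2=F, B3=F, B5=F, B6=E, B7=E, B8=F
input #3 (n=2, r=11): covers B1=T, B2=F, B3=F, B5=T, B6=E, B7=S
input #4 (n=1, r=10): covers B1=T, B2=F, B3=F, B5=F, B6=E, B7=E, B8=F
input #5 (n=12, r=14): covers B1=T, B2=F, B3=F, B5=T, B6=E, B7=S
union over the pool: B1=T, B2=F, B3=F, B5=T, B5=F, B6=S, B6=E, B7=S, B7=E, B8=F
uncovered (6 of 16): B1=F, B2=T, B3=T, B4=T, B4=F, B8=T
Answer: 6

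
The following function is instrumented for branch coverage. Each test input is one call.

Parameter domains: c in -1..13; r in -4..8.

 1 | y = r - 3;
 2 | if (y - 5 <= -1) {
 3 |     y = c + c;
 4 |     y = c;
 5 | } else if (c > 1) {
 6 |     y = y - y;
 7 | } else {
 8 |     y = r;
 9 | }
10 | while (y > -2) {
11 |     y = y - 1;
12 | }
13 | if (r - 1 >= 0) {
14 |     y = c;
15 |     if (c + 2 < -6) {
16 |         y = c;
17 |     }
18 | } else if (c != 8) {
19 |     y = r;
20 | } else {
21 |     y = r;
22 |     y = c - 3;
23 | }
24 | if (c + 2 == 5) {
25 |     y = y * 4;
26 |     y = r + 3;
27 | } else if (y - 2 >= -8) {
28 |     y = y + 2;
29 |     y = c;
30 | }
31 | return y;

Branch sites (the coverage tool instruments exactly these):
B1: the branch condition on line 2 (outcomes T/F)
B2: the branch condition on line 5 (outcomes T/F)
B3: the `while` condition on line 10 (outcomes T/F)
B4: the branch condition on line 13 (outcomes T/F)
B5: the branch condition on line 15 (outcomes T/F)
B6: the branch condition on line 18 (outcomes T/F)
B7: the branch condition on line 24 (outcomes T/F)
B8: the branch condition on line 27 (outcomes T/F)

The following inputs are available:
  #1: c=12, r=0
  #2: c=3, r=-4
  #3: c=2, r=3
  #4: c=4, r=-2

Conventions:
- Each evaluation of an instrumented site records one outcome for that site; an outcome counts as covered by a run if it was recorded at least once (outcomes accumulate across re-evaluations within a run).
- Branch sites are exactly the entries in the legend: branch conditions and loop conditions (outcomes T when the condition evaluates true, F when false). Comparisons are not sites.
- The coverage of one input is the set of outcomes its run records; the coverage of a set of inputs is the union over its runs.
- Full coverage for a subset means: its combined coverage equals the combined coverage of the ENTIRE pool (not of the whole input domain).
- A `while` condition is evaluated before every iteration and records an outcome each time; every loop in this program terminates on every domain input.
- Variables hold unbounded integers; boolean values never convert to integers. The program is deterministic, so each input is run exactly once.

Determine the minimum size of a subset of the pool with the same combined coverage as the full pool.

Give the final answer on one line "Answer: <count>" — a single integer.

test 1 (c=12, r=0) fires B1->T, B3->T, B3->T, B3->T, B3->T, B3->T, B3->T, B3->T, B3->T, B3->T, B3->T, B3->T, B3->T, B3->T, ...; hits B1=T, B3=T, B3=F, B4=F, B6=T, B7=F, B8=T
test 2 (c=3, r=-4) fires B1->T, B3->T, B3->T, B3->T, B3->T, B3->T, B3->F, B4->F, B6->T, B7->T; hits B1=T, B3=T, B3=F, B4=F, B6=T, B7=T
test 3 (c=2, r=3) fires B1->T, B3->T, B3->T, B3->T, B3->T, B3->F, B4->T, B5->F, B7->F, B8->T; hits B1=T, B3=T, B3=F, B4=T, B5=F, B7=F, B8=T
test 4 (c=4, r=-2) fires B1->T, B3->T, B3->T, B3->T, B3->T, B3->T, B3->T, B3->F, B4->F, B6->T, B7->F, B8->T; hits B1=T, B3=T, B3=F, B4=F, B6=T, B7=F, B8=T
union over all inputs: B1=T, B3=T, B3=F, B4=T, B4=F, B5=F, B6=T, B7=T, B7=F, B8=T (10 outcomes)
no size-1 subset reaches all 10 outcomes (best union: 7/10)
the canonical winner is {2, 3}: size 2, full 10-outcome coverage, earliest index list among size-2 covers

Answer: 2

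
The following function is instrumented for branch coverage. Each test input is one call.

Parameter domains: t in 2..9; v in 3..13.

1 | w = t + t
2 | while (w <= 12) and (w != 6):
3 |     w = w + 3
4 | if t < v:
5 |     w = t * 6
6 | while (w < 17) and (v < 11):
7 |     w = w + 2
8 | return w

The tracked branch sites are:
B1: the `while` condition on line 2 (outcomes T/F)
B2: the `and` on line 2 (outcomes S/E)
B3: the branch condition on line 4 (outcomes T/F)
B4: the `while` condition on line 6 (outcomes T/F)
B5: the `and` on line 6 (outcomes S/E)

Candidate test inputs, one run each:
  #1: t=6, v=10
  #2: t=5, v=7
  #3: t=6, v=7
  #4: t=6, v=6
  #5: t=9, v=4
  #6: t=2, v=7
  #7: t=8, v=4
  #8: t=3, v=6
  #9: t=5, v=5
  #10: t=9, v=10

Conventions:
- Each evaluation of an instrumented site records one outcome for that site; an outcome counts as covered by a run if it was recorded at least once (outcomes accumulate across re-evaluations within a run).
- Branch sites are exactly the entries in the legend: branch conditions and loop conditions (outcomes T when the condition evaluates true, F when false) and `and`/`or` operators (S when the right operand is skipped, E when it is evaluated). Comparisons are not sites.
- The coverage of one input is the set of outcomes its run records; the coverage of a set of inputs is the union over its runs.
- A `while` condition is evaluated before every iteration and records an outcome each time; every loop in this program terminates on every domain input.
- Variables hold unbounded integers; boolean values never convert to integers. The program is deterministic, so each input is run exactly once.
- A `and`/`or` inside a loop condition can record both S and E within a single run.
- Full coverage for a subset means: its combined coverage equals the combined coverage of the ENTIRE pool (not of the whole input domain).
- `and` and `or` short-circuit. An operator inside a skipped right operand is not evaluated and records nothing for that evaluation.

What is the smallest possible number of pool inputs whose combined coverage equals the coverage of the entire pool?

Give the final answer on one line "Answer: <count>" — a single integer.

input #1, t=6, v=10: events B2->E, B1->T, B2->S, B1->F, B3->T, B5->S, B4->F; outcomes B1=T, B1=F, B2=S, B2=E, B3=T, B4=F, B5=S
input #2, t=5, v=7: events B2->E, B1->T, B2->S, B1->F, B3->T, B5->S, B4->F; outcomes B1=T, B1=F, B2=S, B2=E, B3=T, B4=F, B5=S
input #3, t=6, v=7: events B2->E, B1->T, B2->S, B1->F, B3->T, B5->S, B4->F; outcomes B1=T, B1=F, B2=S, B2=E, B3=T, B4=F, B5=S
input #4, t=6, v=6: events B2->E, B1->T, B2->S, B1->F, B3->F, B5->E, B4->T, B5->S, B4->F; outcomes B1=T, B1=F, B2=S, B2=E, B3=F, B4=T, B4=F, B5=S, B5=E
input #5, t=9, v=4: events B2->S, B1->F, B3->F, B5->S, B4->F; outcomes B1=F, B2=S, B3=F, B4=F, B5=S
input #6, t=2, v=7: events B2->E, B1->T, B2->E, B1->T, B2->E, B1->T, B2->S, B1->F, B3->T, B5->E, B4->T, B5->E, B4->T, B5->E, ...; outcomes B1=T, B1=F, B2=S, B2=E, B3=T, B4=T, B4=F, B5=S, B5=E
input #7, t=8, v=4: events B2->S, B1->F, B3->F, B5->E, B4->T, B5->S, B4->F; outcomes B1=F, B2=S, B3=F, B4=T, B4=F, B5=S, B5=E
input #8, t=3, v=6: events B2->E, B1->F, B3->T, B5->S, B4->F; outcomes B1=F, B2=E, B3=T, B4=F, B5=S
input #9, t=5, v=5: events B2->E, B1->T, B2->S, B1->F, B3->F, B5->E, B4->T, B5->E, B4->T, B5->S, B4->F; outcomes B1=T, B1=F, B2=S, B2=E, B3=F, B4=T, B4=F, B5=S, B5=E
input #10, t=9, v=10: events B2->S, B1->F, B3->T, B5->S, B4->F; outcomes B1=F, B2=S, B3=T, B4=F, B5=S
the full pool covers 10 outcomes: B1=T, B1=F, B2=S, B2=E, B3=T, B3=F, B4=T, B4=F, B5=S, B5=E
no size-1 subset reaches all 10 outcomes (best union: 9/10)
at size 2, {1, 4} reaches all 10 outcomes; every lexicographically earlier size-2 subset fails

Answer: 2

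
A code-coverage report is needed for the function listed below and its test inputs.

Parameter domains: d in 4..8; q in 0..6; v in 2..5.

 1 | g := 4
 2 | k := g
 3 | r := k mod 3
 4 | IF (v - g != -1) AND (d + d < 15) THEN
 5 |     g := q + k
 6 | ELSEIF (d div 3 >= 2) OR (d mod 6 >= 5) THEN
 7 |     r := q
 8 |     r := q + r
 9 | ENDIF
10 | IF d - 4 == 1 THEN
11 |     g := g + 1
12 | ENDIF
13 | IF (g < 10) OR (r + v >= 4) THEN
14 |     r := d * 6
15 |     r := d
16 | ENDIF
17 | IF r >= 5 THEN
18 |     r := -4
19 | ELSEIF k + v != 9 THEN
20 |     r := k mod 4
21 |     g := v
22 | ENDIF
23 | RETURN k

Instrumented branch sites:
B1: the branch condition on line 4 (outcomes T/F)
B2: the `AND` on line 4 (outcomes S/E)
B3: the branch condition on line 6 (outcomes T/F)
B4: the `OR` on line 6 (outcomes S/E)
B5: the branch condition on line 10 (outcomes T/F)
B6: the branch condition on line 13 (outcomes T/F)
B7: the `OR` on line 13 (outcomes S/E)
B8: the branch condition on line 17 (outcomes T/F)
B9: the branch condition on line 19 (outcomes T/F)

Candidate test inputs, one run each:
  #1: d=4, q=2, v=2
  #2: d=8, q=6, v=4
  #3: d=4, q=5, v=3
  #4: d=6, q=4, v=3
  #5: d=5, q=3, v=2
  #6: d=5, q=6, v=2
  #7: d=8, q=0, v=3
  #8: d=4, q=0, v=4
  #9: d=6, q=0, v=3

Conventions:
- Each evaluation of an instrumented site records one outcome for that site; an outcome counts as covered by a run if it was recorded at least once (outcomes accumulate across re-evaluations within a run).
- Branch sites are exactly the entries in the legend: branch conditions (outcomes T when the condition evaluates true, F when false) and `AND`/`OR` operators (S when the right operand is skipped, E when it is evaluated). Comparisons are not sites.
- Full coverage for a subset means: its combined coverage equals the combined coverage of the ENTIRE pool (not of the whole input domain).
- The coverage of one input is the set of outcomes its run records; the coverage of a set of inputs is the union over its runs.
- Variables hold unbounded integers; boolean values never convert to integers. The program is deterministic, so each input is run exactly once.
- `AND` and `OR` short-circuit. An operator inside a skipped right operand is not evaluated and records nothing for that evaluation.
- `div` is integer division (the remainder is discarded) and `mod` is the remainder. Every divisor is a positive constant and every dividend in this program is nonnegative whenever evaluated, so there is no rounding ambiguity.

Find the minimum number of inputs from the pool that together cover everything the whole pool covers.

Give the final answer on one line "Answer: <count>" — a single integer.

test 1 (d=4, q=2, v=2) fires B2->E, B1->T, B5->F, B7->S, B6->T, B8->F, B9->T; hits B1=T, B2=E, B5=F, B6=T, B7=S, B8=F, B9=T
test 2 (d=8, q=6, v=4) fires B2->E, B1->F, B4->S, B3->T, B5->F, B7->S, B6->T, B8->T; hits B1=F, B2=E, B3=T, B4=S, B5=F, B6=T, B7=S, B8=T
test 3 (d=4, q=5, v=3) fires B2->S, B1->F, B4->E, B3->F, B5->F, B7->S, B6->T, B8->F, B9->T; hits B1=F, B2=S, B3=F, B4=E, B5=F, B6=T, B7=S, B8=F, B9=T
test 4 (d=6, q=4, v=3) fires B2->S, B1->F, B4->S, B3->T, B5->F, B7->S, B6->T, B8->T; hits B1=F, B2=S, B3=T, B4=S, B5=F, B6=T, B7=S, B8=T
test 5 (d=5, q=3, v=2) fires B2->E, B1->T, B5->T, B7->S, B6->T, B8->T; hits B1=T, B2=E, B5=T, B6=T, B7=S, B8=T
test 6 (d=5, q=6, v=2) fires B2->E, B1->T, B5->T, B7->E, B6->F, B8->F, B9->T; hits B1=T, B2=E, B5=T, B6=F, B7=E, B8=F, B9=T
test 7 (d=8, q=0, v=3) fires B2->S, B1->F, B4->S, B3->T, B5->F, B7->S, B6->T, B8->T; hits B1=F, B2=S, B3=T, B4=S, B5=F, B6=T, B7=S, B8=T
test 8 (d=4, q=0, v=4) fires B2->E, B1->T, B5->F, B7->S, B6->T, B8->F, B9->T; hits B1=T, B2=E, B5=F, B6=T, B7=S, B8=F, B9=T
test 9 (d=6, q=0, v=3) fires B2->S, B1->F, B4->S, B3->T, B5->F, B7->S, B6->T, B8->T; hits B1=F, B2=S, B3=T, B4=S, B5=F, B6=T, B7=S, B8=T
union over all inputs: B1=T, B1=F, B2=S, B2=E, B3=T, B3=F, B4=S, B4=E, B5=T, B5=F, B6=T, B6=F, B7=S, B7=E, B8=T, B8=F, B9=T (17 outcomes)
checked all size-1 subsets: none covers 17 outcomes (max 9/17)
checked all size-2 subsets: none covers 17 outcomes (max 15/17)
at size 3, {2, 3, 6} reaches all 17 outcomes; every lexicographically earlier size-3 subset fails

Answer: 3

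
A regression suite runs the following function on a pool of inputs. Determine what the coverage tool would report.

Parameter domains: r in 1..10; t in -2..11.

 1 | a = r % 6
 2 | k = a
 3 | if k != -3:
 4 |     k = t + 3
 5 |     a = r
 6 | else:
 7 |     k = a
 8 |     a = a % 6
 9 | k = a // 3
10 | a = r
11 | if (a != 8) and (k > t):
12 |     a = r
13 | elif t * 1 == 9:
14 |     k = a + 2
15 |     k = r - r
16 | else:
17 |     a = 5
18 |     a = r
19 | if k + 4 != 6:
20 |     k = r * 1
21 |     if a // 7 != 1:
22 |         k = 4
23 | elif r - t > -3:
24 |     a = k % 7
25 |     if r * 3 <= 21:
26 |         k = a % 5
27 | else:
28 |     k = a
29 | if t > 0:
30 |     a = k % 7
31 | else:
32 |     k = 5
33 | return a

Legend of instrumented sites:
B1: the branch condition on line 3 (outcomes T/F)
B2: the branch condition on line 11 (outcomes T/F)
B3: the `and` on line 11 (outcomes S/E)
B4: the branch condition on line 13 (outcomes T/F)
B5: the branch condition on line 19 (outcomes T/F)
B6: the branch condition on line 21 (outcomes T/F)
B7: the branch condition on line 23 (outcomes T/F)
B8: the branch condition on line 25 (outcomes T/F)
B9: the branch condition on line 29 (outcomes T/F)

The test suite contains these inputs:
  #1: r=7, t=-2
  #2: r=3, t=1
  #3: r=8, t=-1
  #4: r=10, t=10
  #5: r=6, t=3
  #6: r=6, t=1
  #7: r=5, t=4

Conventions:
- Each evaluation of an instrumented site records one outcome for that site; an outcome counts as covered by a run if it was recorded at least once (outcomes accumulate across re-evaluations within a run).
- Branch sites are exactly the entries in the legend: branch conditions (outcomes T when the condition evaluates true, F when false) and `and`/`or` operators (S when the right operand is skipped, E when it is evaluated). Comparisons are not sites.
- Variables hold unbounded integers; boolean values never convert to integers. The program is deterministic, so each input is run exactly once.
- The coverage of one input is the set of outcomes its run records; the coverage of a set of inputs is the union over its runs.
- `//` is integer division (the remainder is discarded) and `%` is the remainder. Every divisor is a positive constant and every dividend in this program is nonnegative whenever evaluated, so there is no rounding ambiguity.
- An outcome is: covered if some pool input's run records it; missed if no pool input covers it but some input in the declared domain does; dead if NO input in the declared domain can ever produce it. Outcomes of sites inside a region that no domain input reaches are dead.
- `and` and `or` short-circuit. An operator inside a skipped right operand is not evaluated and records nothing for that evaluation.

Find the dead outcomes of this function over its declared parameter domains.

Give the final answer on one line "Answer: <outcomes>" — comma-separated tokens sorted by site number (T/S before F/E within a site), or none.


exhaustive pass over the 140-input domain:
  B1=F: unreachable across the whole domain -> dead
  reachable outcomes have witnesses, e.g. B1=T (e.g. r=1, t=-2), B2=T (e.g. r=1, t=-2), B2=F (e.g. r=1, t=0), B3=S (e.g. r=8, t=-2)
Answer: B1=F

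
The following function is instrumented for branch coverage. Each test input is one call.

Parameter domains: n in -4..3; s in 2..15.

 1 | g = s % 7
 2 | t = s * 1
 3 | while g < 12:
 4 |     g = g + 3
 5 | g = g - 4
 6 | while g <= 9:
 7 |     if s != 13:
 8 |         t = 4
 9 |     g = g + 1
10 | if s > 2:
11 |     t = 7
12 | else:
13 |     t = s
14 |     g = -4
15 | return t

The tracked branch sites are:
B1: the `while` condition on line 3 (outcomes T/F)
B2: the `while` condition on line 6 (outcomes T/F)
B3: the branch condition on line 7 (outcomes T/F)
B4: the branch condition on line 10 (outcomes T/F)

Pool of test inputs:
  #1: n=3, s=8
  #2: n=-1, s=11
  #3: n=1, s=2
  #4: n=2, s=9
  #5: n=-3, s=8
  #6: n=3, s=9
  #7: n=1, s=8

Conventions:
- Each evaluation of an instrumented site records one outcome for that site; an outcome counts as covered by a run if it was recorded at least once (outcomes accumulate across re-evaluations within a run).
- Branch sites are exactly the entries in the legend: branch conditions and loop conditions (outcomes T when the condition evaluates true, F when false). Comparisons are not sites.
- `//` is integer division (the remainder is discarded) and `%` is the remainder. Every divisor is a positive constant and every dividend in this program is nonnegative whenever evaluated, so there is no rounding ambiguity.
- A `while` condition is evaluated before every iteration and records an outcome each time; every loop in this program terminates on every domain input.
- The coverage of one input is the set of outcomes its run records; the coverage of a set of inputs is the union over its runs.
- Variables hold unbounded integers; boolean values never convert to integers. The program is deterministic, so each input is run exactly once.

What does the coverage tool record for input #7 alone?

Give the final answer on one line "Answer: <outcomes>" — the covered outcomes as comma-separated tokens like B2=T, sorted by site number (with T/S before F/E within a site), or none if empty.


Running input #7 (n=1, s=8), event by event:
  B1->T, B1->T, B1->T, B1->T, B1->F, B2->T, B3->T, B2->F, B4->T
as a set, this run covers: B1=T, B1=F, B2=T, B2=F, B3=T, B4=T
Answer: B1=T, B1=F, B2=T, B2=F, B3=T, B4=T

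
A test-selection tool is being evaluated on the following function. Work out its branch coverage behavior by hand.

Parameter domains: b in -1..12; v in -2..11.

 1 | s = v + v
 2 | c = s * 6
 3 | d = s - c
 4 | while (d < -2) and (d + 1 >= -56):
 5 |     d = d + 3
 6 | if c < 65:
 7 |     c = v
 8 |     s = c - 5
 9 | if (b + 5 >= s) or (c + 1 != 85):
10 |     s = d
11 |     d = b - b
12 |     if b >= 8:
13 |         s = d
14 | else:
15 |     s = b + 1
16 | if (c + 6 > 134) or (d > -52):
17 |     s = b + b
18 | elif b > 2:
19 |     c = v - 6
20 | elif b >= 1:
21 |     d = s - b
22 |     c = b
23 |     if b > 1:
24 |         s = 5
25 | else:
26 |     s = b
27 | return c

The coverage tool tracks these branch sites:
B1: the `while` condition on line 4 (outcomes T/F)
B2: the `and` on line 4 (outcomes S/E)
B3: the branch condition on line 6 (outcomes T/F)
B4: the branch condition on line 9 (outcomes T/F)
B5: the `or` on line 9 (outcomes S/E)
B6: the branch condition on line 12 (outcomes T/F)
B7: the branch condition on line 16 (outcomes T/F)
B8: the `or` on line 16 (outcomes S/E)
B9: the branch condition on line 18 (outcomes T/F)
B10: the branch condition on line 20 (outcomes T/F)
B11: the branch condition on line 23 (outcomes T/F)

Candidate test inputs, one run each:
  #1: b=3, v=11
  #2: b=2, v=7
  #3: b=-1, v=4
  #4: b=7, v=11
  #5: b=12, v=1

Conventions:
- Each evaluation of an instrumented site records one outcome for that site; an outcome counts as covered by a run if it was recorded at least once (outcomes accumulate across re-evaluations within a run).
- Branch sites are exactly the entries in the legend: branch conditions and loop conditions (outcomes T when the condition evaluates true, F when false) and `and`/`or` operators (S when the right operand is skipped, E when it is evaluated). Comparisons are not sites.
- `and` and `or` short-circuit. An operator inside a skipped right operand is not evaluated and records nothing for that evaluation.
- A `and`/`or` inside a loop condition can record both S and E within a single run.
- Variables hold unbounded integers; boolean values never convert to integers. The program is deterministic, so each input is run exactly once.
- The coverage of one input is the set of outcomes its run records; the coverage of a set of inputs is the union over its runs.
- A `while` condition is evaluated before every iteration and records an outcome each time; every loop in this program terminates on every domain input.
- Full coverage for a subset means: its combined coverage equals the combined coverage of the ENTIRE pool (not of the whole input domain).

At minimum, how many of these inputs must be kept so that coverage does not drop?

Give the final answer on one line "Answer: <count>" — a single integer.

input #1, b=3, v=11: events B2->E, B1->F, B3->F, B5->E, B4->T, B6->F, B8->S, B7->T; outcomes B1=F, B2=E, B3=F, B4=T, B5=E, B6=F, B7=T, B8=S
input #2, b=2, v=7: events B2->E, B1->F, B3->F, B5->E, B4->F, B8->E, B7->F, B9->F, B10->T, B11->T; outcomes B1=F, B2=E, B3=F, B4=F, B5=E, B7=F, B8=E, B9=F, B10=T, B11=T
input #3, b=-1, v=4: events B2->E, B1->T, B2->E, B1->T, B2->E, B1->T, B2->E, B1->T, B2->E, B1->T, B2->E, B1->T, B2->E, B1->T, ...; outcomes B1=T, B1=F, B2=S, B2=E, B3=T, B4=T, B5=S, B6=F, B7=T, B8=E
input #4, b=7, v=11: events B2->E, B1->F, B3->F, B5->E, B4->T, B6->F, B8->S, B7->T; outcomes B1=F, B2=E, B3=F, B4=T, B5=E, B6=F, B7=T, B8=S
input #5, b=12, v=1: events B2->E, B1->T, B2->E, B1->T, B2->E, B1->T, B2->S, B1->F, B3->T, B5->S, B4->T, B6->T, B8->E, B7->T; outcomes B1=T, B1=F, B2=S, B2=E, B3=T, B4=T, B5=S, B6=T, B7=T, B8=E
the full pool covers 19 outcomes: B1=T, B1=F, B2=S, B2=E, B3=T, B3=F, B4=T, B4=F, B5=S, B5=E, B6=T, B6=F, B7=T, B7=F, B8=S, B8=E, B9=F, B10=T, B11=T
checked all size-1 subsets: none covers 19 outcomes (max 10/19)
checked all size-2 subsets: none covers 19 outcomes (max 17/19)
inputs {1, 2, 5} (size 3) cover everything; no size-3 subset with a lexicographically smaller index list covers all 19

Answer: 3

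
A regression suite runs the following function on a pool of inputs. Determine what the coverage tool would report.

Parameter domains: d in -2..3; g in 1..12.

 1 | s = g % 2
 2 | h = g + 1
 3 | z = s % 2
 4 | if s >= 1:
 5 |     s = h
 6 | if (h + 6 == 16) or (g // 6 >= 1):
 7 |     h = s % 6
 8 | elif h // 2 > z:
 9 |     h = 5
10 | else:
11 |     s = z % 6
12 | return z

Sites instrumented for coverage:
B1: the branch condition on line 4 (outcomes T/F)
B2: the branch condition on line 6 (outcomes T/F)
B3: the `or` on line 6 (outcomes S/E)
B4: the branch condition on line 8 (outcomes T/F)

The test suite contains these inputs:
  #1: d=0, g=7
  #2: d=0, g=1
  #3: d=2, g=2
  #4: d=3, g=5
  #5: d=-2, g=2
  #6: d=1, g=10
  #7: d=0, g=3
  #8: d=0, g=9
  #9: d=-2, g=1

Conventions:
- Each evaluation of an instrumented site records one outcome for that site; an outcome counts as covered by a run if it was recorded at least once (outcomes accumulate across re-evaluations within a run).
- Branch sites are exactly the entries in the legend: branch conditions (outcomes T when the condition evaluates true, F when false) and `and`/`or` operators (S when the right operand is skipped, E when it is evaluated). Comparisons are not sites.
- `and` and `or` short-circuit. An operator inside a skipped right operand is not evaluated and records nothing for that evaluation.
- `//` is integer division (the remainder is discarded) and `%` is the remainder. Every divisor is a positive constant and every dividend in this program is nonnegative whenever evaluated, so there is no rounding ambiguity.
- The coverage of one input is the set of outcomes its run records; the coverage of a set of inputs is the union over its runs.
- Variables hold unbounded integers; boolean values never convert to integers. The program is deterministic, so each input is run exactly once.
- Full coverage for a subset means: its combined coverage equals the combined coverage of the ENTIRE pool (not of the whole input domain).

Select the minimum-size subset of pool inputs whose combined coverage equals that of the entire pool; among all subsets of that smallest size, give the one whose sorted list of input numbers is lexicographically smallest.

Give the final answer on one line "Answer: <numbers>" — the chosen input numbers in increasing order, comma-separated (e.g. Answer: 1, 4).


input #1 (d=0, g=7): events B1->T, B3->E, B2->T; covers B1=T, B2=T, B3=E
input #2 (d=0, g=1): events B1->T, B3->E, B2->F, B4->F; covers B1=T, B2=F, B3=E, B4=F
input #3 (d=2, g=2): events B1->F, B3->E, B2->F, B4->T; covers B1=F, B2=F, B3=E, B4=T
input #4 (d=3, g=5): events B1->T, B3->E, B2->F, B4->T; covers B1=T, B2=F, B3=E, B4=T
input #5 (d=-2, g=2): events B1->F, B3->E, B2->F, B4->T; covers B1=F, B2=F, B3=E, B4=T
input #6 (d=1, g=10): events B1->F, B3->E, B2->T; covers B1=F, B2=T, B3=E
input #7 (d=0, g=3): events B1->T, B3->E, B2->F, B4->T; covers B1=T, B2=F, B3=E, B4=T
input #8 (d=0, g=9): events B1->T, B3->S, B2->T; covers B1=T, B2=T, B3=S
input #9 (d=-2, g=1): events B1->T, B3->E, B2->F, B4->F; covers B1=T, B2=F, B3=E, B4=F
the full pool covers 8 outcomes: B1=T, B1=F, B2=T, B2=F, B3=S, B3=E, B4=T, B4=F
no size-1 subset reaches all 8 outcomes (best union: 4/8)
no size-2 subset reaches all 8 outcomes (best union: 7/8)
at size 3, {2, 3, 8} reaches all 8 outcomes; every lexicographically earlier size-3 subset fails
Answer: 2, 3, 8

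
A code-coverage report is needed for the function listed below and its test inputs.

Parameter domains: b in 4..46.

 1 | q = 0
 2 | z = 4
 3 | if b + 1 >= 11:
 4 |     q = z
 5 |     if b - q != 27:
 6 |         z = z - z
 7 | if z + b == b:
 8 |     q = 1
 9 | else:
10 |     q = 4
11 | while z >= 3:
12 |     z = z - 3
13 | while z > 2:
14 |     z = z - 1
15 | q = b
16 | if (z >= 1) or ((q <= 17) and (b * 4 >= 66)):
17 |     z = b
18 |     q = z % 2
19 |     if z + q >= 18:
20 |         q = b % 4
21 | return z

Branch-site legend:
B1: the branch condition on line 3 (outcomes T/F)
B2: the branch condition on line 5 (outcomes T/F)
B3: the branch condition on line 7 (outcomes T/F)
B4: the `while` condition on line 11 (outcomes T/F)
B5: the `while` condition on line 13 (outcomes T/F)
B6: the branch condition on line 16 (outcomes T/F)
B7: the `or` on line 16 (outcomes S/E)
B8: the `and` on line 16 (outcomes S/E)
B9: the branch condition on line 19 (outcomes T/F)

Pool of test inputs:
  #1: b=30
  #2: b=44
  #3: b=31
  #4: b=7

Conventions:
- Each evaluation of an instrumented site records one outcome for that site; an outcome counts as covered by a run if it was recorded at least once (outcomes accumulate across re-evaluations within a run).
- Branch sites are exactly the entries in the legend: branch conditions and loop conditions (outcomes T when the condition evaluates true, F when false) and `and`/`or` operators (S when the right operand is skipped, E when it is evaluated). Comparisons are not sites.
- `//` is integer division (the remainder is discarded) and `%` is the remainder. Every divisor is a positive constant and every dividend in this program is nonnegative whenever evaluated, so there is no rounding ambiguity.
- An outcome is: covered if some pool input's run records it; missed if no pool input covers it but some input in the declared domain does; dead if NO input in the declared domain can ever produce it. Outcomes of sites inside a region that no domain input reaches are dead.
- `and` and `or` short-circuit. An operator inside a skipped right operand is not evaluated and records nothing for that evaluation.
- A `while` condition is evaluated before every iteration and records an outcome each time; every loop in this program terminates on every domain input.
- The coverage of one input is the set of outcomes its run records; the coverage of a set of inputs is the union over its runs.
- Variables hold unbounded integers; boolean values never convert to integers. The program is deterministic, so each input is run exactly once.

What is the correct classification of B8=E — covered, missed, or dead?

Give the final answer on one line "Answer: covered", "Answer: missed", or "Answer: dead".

no pool input records B8=E
but domain input (b=10) does record it -> reachable, so missed

Answer: missed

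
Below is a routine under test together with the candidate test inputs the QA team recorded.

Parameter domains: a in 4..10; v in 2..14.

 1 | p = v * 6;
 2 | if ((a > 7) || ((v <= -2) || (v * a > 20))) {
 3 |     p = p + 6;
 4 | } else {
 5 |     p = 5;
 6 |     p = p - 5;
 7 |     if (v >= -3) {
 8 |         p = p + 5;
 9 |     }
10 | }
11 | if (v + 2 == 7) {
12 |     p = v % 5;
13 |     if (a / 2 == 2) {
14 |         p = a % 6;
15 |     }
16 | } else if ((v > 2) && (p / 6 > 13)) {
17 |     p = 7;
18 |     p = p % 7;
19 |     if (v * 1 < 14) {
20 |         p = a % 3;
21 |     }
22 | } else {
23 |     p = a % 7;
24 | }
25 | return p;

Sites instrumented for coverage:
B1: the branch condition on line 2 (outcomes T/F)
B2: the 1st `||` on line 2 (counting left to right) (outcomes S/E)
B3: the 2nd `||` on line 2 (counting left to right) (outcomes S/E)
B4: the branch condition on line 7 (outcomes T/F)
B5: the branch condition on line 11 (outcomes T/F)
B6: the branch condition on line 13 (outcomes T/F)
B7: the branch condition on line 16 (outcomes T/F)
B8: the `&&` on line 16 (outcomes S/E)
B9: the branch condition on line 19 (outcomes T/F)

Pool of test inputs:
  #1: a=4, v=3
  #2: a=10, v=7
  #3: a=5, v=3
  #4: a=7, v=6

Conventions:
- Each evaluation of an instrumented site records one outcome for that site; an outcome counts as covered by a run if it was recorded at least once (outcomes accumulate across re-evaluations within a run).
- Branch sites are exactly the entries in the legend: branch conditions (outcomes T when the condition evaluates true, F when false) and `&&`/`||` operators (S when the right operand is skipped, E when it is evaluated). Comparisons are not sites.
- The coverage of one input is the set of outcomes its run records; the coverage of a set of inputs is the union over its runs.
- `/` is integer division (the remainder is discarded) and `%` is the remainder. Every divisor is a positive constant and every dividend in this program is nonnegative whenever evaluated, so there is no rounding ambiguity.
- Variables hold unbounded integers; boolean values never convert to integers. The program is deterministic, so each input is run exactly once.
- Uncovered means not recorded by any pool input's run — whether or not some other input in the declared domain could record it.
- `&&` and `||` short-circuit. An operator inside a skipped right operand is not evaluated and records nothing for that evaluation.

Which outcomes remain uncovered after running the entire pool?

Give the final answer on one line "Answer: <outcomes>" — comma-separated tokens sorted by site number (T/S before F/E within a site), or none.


input #1 (a=4, v=3): covers B1=F, B2=E, B3=E, B4=T, B5=F, B7=F, B8=E
input #2 (a=10, v=7): covers B1=T, B2=S, B5=F, B7=F, B8=E
input #3 (a=5, v=3): covers B1=F, B2=E, B3=E, B4=T, B5=F, B7=F, B8=E
input #4 (a=7, v=6): covers B1=T, B2=E, B3=E, B5=F, B7=F, B8=E
union over the pool: B1=T, B1=F, B2=S, B2=E, B3=E, B4=T, B5=F, B7=F, B8=E
uncovered (9 of 18): B3=S, B4=F, B5=T, B6=T, B6=F, B7=T, B8=S, B9=T, B9=F
Answer: B3=S, B4=F, B5=T, B6=T, B6=F, B7=T, B8=S, B9=T, B9=F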